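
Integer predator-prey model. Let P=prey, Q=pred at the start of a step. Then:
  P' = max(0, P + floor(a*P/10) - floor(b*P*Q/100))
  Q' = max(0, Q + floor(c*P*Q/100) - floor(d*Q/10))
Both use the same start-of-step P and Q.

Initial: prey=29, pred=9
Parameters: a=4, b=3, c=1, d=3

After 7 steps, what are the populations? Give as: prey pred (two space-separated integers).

Step 1: prey: 29+11-7=33; pred: 9+2-2=9
Step 2: prey: 33+13-8=38; pred: 9+2-2=9
Step 3: prey: 38+15-10=43; pred: 9+3-2=10
Step 4: prey: 43+17-12=48; pred: 10+4-3=11
Step 5: prey: 48+19-15=52; pred: 11+5-3=13
Step 6: prey: 52+20-20=52; pred: 13+6-3=16
Step 7: prey: 52+20-24=48; pred: 16+8-4=20

Answer: 48 20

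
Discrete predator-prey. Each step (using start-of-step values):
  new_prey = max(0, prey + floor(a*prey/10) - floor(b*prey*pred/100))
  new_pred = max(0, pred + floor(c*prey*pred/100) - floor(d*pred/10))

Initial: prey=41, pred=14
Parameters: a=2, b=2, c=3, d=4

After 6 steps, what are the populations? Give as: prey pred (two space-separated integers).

Answer: 0 20

Derivation:
Step 1: prey: 41+8-11=38; pred: 14+17-5=26
Step 2: prey: 38+7-19=26; pred: 26+29-10=45
Step 3: prey: 26+5-23=8; pred: 45+35-18=62
Step 4: prey: 8+1-9=0; pred: 62+14-24=52
Step 5: prey: 0+0-0=0; pred: 52+0-20=32
Step 6: prey: 0+0-0=0; pred: 32+0-12=20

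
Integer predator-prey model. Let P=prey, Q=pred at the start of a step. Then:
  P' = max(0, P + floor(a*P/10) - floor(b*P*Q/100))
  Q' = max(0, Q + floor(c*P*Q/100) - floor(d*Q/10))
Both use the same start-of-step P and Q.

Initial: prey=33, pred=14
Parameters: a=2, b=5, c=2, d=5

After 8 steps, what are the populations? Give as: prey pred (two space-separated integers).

Answer: 3 1

Derivation:
Step 1: prey: 33+6-23=16; pred: 14+9-7=16
Step 2: prey: 16+3-12=7; pred: 16+5-8=13
Step 3: prey: 7+1-4=4; pred: 13+1-6=8
Step 4: prey: 4+0-1=3; pred: 8+0-4=4
Step 5: prey: 3+0-0=3; pred: 4+0-2=2
Step 6: prey: 3+0-0=3; pred: 2+0-1=1
Step 7: prey: 3+0-0=3; pred: 1+0-0=1
Step 8: prey: 3+0-0=3; pred: 1+0-0=1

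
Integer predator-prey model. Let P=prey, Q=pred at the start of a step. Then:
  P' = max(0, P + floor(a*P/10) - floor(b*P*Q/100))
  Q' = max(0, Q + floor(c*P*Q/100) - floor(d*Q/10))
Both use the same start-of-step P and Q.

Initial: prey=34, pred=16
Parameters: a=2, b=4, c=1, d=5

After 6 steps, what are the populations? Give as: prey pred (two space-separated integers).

Step 1: prey: 34+6-21=19; pred: 16+5-8=13
Step 2: prey: 19+3-9=13; pred: 13+2-6=9
Step 3: prey: 13+2-4=11; pred: 9+1-4=6
Step 4: prey: 11+2-2=11; pred: 6+0-3=3
Step 5: prey: 11+2-1=12; pred: 3+0-1=2
Step 6: prey: 12+2-0=14; pred: 2+0-1=1

Answer: 14 1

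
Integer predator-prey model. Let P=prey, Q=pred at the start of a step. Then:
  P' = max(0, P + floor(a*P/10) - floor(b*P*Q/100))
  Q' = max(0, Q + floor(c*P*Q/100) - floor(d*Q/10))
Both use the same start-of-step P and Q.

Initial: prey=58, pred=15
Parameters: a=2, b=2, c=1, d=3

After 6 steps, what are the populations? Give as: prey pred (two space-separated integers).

Step 1: prey: 58+11-17=52; pred: 15+8-4=19
Step 2: prey: 52+10-19=43; pred: 19+9-5=23
Step 3: prey: 43+8-19=32; pred: 23+9-6=26
Step 4: prey: 32+6-16=22; pred: 26+8-7=27
Step 5: prey: 22+4-11=15; pred: 27+5-8=24
Step 6: prey: 15+3-7=11; pred: 24+3-7=20

Answer: 11 20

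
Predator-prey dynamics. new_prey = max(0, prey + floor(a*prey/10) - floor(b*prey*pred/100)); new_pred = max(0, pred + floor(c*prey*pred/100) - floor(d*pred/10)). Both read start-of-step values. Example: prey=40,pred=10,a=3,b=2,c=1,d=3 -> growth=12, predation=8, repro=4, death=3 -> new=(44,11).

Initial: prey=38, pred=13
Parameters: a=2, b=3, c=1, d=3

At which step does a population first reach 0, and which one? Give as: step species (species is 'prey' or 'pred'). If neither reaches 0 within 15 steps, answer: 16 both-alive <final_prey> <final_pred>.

Step 1: prey: 38+7-14=31; pred: 13+4-3=14
Step 2: prey: 31+6-13=24; pred: 14+4-4=14
Step 3: prey: 24+4-10=18; pred: 14+3-4=13
Step 4: prey: 18+3-7=14; pred: 13+2-3=12
Step 5: prey: 14+2-5=11; pred: 12+1-3=10
Step 6: prey: 11+2-3=10; pred: 10+1-3=8
Step 7: prey: 10+2-2=10; pred: 8+0-2=6
Step 8: prey: 10+2-1=11; pred: 6+0-1=5
Step 9: prey: 11+2-1=12; pred: 5+0-1=4
Step 10: prey: 12+2-1=13; pred: 4+0-1=3
Step 11: prey: 13+2-1=14; pred: 3+0-0=3
Step 12: prey: 14+2-1=15; pred: 3+0-0=3
Step 13: prey: 15+3-1=17; pred: 3+0-0=3
Step 14: prey: 17+3-1=19; pred: 3+0-0=3
Step 15: prey: 19+3-1=21; pred: 3+0-0=3
No extinction within 15 steps

Answer: 16 both-alive 21 3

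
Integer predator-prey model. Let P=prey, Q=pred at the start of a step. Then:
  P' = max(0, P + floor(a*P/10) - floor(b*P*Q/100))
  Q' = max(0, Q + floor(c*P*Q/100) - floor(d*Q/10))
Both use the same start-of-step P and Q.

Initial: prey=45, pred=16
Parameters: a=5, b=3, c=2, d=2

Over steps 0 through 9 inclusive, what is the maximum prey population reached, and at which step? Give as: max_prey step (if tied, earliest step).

Step 1: prey: 45+22-21=46; pred: 16+14-3=27
Step 2: prey: 46+23-37=32; pred: 27+24-5=46
Step 3: prey: 32+16-44=4; pred: 46+29-9=66
Step 4: prey: 4+2-7=0; pred: 66+5-13=58
Step 5: prey: 0+0-0=0; pred: 58+0-11=47
Step 6: prey: 0+0-0=0; pred: 47+0-9=38
Step 7: prey: 0+0-0=0; pred: 38+0-7=31
Step 8: prey: 0+0-0=0; pred: 31+0-6=25
Step 9: prey: 0+0-0=0; pred: 25+0-5=20
Max prey = 46 at step 1

Answer: 46 1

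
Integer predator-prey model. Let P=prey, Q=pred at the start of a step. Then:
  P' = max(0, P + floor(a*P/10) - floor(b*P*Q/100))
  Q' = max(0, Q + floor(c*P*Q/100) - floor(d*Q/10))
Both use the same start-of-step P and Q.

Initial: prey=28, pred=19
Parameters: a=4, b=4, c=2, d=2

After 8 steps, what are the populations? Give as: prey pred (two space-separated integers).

Answer: 0 11

Derivation:
Step 1: prey: 28+11-21=18; pred: 19+10-3=26
Step 2: prey: 18+7-18=7; pred: 26+9-5=30
Step 3: prey: 7+2-8=1; pred: 30+4-6=28
Step 4: prey: 1+0-1=0; pred: 28+0-5=23
Step 5: prey: 0+0-0=0; pred: 23+0-4=19
Step 6: prey: 0+0-0=0; pred: 19+0-3=16
Step 7: prey: 0+0-0=0; pred: 16+0-3=13
Step 8: prey: 0+0-0=0; pred: 13+0-2=11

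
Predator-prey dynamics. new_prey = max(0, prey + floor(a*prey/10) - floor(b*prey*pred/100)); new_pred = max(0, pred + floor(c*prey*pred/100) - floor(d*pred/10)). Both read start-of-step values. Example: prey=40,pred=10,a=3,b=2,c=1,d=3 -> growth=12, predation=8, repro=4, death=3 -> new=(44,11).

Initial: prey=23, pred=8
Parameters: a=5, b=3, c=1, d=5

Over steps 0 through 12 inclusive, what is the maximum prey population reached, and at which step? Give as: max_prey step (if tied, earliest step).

Step 1: prey: 23+11-5=29; pred: 8+1-4=5
Step 2: prey: 29+14-4=39; pred: 5+1-2=4
Step 3: prey: 39+19-4=54; pred: 4+1-2=3
Step 4: prey: 54+27-4=77; pred: 3+1-1=3
Step 5: prey: 77+38-6=109; pred: 3+2-1=4
Step 6: prey: 109+54-13=150; pred: 4+4-2=6
Step 7: prey: 150+75-27=198; pred: 6+9-3=12
Step 8: prey: 198+99-71=226; pred: 12+23-6=29
Step 9: prey: 226+113-196=143; pred: 29+65-14=80
Step 10: prey: 143+71-343=0; pred: 80+114-40=154
Step 11: prey: 0+0-0=0; pred: 154+0-77=77
Step 12: prey: 0+0-0=0; pred: 77+0-38=39
Max prey = 226 at step 8

Answer: 226 8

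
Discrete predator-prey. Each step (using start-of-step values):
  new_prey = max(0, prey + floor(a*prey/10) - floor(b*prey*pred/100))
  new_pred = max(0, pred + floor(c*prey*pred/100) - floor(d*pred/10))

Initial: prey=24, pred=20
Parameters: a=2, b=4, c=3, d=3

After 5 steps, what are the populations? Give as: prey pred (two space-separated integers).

Answer: 0 10

Derivation:
Step 1: prey: 24+4-19=9; pred: 20+14-6=28
Step 2: prey: 9+1-10=0; pred: 28+7-8=27
Step 3: prey: 0+0-0=0; pred: 27+0-8=19
Step 4: prey: 0+0-0=0; pred: 19+0-5=14
Step 5: prey: 0+0-0=0; pred: 14+0-4=10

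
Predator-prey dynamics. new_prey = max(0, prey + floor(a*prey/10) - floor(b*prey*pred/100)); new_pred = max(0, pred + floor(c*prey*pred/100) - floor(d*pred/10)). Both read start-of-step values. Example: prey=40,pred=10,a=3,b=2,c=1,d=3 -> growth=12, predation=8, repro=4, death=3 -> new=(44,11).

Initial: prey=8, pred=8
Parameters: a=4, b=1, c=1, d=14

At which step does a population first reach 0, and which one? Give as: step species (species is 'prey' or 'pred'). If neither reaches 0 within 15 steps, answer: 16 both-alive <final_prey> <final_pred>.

Step 1: prey: 8+3-0=11; pred: 8+0-11=0
First extinction: pred at step 1

Answer: 1 pred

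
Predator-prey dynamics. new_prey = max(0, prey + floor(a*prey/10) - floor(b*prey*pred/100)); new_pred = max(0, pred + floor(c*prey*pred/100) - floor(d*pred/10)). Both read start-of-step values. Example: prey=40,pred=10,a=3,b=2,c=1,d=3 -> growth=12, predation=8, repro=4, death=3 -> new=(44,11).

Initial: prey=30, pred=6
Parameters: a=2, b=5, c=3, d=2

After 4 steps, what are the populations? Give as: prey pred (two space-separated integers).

Answer: 1 22

Derivation:
Step 1: prey: 30+6-9=27; pred: 6+5-1=10
Step 2: prey: 27+5-13=19; pred: 10+8-2=16
Step 3: prey: 19+3-15=7; pred: 16+9-3=22
Step 4: prey: 7+1-7=1; pred: 22+4-4=22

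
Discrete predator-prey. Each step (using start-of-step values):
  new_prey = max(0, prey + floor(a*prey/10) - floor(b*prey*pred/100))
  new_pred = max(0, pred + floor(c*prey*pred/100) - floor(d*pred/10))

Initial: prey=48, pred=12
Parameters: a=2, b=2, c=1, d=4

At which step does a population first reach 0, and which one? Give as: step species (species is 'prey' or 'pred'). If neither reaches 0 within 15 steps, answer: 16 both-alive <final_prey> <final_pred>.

Answer: 16 both-alive 40 7

Derivation:
Step 1: prey: 48+9-11=46; pred: 12+5-4=13
Step 2: prey: 46+9-11=44; pred: 13+5-5=13
Step 3: prey: 44+8-11=41; pred: 13+5-5=13
Step 4: prey: 41+8-10=39; pred: 13+5-5=13
Step 5: prey: 39+7-10=36; pred: 13+5-5=13
Step 6: prey: 36+7-9=34; pred: 13+4-5=12
Step 7: prey: 34+6-8=32; pred: 12+4-4=12
Step 8: prey: 32+6-7=31; pred: 12+3-4=11
Step 9: prey: 31+6-6=31; pred: 11+3-4=10
Step 10: prey: 31+6-6=31; pred: 10+3-4=9
Step 11: prey: 31+6-5=32; pred: 9+2-3=8
Step 12: prey: 32+6-5=33; pred: 8+2-3=7
Step 13: prey: 33+6-4=35; pred: 7+2-2=7
Step 14: prey: 35+7-4=38; pred: 7+2-2=7
Step 15: prey: 38+7-5=40; pred: 7+2-2=7
No extinction within 15 steps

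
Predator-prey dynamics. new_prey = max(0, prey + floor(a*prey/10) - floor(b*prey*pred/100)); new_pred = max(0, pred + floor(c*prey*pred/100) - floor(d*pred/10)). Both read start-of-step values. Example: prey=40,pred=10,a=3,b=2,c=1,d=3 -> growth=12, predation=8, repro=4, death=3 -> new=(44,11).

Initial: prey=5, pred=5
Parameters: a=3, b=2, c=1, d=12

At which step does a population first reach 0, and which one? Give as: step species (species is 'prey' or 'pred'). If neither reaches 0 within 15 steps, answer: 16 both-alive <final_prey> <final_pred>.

Step 1: prey: 5+1-0=6; pred: 5+0-6=0
First extinction: pred at step 1

Answer: 1 pred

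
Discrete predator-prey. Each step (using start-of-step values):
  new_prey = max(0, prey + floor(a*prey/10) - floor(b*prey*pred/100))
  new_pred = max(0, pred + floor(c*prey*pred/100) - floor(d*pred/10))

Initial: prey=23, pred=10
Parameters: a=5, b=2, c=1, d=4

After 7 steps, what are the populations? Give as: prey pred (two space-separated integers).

Step 1: prey: 23+11-4=30; pred: 10+2-4=8
Step 2: prey: 30+15-4=41; pred: 8+2-3=7
Step 3: prey: 41+20-5=56; pred: 7+2-2=7
Step 4: prey: 56+28-7=77; pred: 7+3-2=8
Step 5: prey: 77+38-12=103; pred: 8+6-3=11
Step 6: prey: 103+51-22=132; pred: 11+11-4=18
Step 7: prey: 132+66-47=151; pred: 18+23-7=34

Answer: 151 34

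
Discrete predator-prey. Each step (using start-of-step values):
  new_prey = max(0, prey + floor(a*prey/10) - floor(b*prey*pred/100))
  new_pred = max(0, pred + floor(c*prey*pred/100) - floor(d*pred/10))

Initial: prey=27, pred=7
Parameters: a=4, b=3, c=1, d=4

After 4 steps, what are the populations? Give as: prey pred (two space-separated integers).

Answer: 63 4

Derivation:
Step 1: prey: 27+10-5=32; pred: 7+1-2=6
Step 2: prey: 32+12-5=39; pred: 6+1-2=5
Step 3: prey: 39+15-5=49; pred: 5+1-2=4
Step 4: prey: 49+19-5=63; pred: 4+1-1=4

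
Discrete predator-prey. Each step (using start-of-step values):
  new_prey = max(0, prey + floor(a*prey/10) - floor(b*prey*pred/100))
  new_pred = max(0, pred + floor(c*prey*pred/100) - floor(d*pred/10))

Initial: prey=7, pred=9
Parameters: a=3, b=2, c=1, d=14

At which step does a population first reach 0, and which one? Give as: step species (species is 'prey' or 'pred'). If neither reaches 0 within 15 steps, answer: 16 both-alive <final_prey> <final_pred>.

Answer: 1 pred

Derivation:
Step 1: prey: 7+2-1=8; pred: 9+0-12=0
First extinction: pred at step 1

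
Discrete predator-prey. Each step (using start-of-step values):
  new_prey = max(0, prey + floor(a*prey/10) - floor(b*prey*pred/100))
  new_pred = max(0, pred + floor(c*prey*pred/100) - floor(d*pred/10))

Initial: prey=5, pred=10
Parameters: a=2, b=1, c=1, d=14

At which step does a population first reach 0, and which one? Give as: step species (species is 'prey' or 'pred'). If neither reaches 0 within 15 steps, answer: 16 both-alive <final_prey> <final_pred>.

Step 1: prey: 5+1-0=6; pred: 10+0-14=0
First extinction: pred at step 1

Answer: 1 pred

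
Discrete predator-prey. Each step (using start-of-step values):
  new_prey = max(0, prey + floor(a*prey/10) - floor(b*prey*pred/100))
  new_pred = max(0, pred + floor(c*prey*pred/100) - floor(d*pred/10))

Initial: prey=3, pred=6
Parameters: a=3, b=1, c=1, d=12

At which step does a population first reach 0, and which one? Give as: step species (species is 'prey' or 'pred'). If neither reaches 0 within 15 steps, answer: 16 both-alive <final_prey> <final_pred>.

Answer: 1 pred

Derivation:
Step 1: prey: 3+0-0=3; pred: 6+0-7=0
First extinction: pred at step 1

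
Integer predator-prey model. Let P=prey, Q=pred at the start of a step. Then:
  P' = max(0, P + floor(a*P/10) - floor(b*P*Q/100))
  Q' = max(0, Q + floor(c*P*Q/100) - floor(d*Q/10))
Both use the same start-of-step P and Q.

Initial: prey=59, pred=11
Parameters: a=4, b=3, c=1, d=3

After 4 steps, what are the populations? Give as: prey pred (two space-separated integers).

Answer: 36 29

Derivation:
Step 1: prey: 59+23-19=63; pred: 11+6-3=14
Step 2: prey: 63+25-26=62; pred: 14+8-4=18
Step 3: prey: 62+24-33=53; pred: 18+11-5=24
Step 4: prey: 53+21-38=36; pred: 24+12-7=29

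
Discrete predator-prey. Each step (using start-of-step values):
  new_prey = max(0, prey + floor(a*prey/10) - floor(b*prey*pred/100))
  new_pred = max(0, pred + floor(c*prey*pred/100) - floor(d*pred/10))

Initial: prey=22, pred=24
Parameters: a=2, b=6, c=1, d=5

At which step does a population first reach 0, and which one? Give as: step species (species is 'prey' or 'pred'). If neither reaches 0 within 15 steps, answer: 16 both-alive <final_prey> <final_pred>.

Answer: 1 prey

Derivation:
Step 1: prey: 22+4-31=0; pred: 24+5-12=17
First extinction: prey at step 1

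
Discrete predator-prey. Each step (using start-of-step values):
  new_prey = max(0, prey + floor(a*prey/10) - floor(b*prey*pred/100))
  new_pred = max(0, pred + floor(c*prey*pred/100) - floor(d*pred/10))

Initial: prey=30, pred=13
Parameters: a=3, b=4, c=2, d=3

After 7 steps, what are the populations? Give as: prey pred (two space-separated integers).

Step 1: prey: 30+9-15=24; pred: 13+7-3=17
Step 2: prey: 24+7-16=15; pred: 17+8-5=20
Step 3: prey: 15+4-12=7; pred: 20+6-6=20
Step 4: prey: 7+2-5=4; pred: 20+2-6=16
Step 5: prey: 4+1-2=3; pred: 16+1-4=13
Step 6: prey: 3+0-1=2; pred: 13+0-3=10
Step 7: prey: 2+0-0=2; pred: 10+0-3=7

Answer: 2 7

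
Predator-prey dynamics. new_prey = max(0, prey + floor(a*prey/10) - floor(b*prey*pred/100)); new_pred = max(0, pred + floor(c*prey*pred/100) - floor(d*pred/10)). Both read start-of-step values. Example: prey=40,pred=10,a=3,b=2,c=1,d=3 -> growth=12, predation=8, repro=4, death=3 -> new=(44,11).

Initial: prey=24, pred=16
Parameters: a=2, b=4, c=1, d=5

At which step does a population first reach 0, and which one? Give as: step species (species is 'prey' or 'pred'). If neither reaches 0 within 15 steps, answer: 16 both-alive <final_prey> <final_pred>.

Answer: 16 both-alive 59 1

Derivation:
Step 1: prey: 24+4-15=13; pred: 16+3-8=11
Step 2: prey: 13+2-5=10; pred: 11+1-5=7
Step 3: prey: 10+2-2=10; pred: 7+0-3=4
Step 4: prey: 10+2-1=11; pred: 4+0-2=2
Step 5: prey: 11+2-0=13; pred: 2+0-1=1
Step 6: prey: 13+2-0=15; pred: 1+0-0=1
Step 7: prey: 15+3-0=18; pred: 1+0-0=1
Step 8: prey: 18+3-0=21; pred: 1+0-0=1
Step 9: prey: 21+4-0=25; pred: 1+0-0=1
Step 10: prey: 25+5-1=29; pred: 1+0-0=1
Step 11: prey: 29+5-1=33; pred: 1+0-0=1
Step 12: prey: 33+6-1=38; pred: 1+0-0=1
Step 13: prey: 38+7-1=44; pred: 1+0-0=1
Step 14: prey: 44+8-1=51; pred: 1+0-0=1
Step 15: prey: 51+10-2=59; pred: 1+0-0=1
No extinction within 15 steps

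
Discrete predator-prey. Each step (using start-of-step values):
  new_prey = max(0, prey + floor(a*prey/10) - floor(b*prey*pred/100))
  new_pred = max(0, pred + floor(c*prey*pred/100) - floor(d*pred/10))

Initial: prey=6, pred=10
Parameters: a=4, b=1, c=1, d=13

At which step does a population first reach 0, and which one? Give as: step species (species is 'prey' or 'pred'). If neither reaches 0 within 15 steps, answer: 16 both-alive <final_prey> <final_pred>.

Step 1: prey: 6+2-0=8; pred: 10+0-13=0
First extinction: pred at step 1

Answer: 1 pred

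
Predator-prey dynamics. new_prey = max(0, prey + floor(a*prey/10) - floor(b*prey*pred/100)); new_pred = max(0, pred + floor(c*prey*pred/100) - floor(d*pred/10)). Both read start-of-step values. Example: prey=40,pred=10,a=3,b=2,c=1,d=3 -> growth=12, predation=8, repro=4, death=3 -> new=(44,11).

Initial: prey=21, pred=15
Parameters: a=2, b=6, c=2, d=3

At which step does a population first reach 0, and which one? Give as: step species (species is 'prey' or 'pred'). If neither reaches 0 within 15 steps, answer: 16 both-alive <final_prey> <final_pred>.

Answer: 16 both-alive 1 3

Derivation:
Step 1: prey: 21+4-18=7; pred: 15+6-4=17
Step 2: prey: 7+1-7=1; pred: 17+2-5=14
Step 3: prey: 1+0-0=1; pred: 14+0-4=10
Step 4: prey: 1+0-0=1; pred: 10+0-3=7
Step 5: prey: 1+0-0=1; pred: 7+0-2=5
Step 6: prey: 1+0-0=1; pred: 5+0-1=4
Step 7: prey: 1+0-0=1; pred: 4+0-1=3
Step 8: prey: 1+0-0=1; pred: 3+0-0=3
Steps 9-15: state stable at prey=1, pred=3 (no change)
No extinction within 15 steps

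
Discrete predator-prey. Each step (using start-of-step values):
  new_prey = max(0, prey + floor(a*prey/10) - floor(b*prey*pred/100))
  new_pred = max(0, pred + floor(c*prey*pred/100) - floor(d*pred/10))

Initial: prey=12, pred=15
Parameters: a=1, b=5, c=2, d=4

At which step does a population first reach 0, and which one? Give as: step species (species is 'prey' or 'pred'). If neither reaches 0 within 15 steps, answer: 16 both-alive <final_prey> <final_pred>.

Step 1: prey: 12+1-9=4; pred: 15+3-6=12
Step 2: prey: 4+0-2=2; pred: 12+0-4=8
Step 3: prey: 2+0-0=2; pred: 8+0-3=5
Step 4: prey: 2+0-0=2; pred: 5+0-2=3
Step 5: prey: 2+0-0=2; pred: 3+0-1=2
Step 6: prey: 2+0-0=2; pred: 2+0-0=2
Steps 7-15: state stable at prey=2, pred=2 (no change)
No extinction within 15 steps

Answer: 16 both-alive 2 2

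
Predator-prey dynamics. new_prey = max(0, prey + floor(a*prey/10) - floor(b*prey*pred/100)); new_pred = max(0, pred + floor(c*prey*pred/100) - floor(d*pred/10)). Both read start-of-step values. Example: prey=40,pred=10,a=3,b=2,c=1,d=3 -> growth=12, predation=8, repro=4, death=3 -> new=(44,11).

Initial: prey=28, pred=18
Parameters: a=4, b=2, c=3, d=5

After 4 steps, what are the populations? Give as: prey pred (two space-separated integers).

Answer: 12 45

Derivation:
Step 1: prey: 28+11-10=29; pred: 18+15-9=24
Step 2: prey: 29+11-13=27; pred: 24+20-12=32
Step 3: prey: 27+10-17=20; pred: 32+25-16=41
Step 4: prey: 20+8-16=12; pred: 41+24-20=45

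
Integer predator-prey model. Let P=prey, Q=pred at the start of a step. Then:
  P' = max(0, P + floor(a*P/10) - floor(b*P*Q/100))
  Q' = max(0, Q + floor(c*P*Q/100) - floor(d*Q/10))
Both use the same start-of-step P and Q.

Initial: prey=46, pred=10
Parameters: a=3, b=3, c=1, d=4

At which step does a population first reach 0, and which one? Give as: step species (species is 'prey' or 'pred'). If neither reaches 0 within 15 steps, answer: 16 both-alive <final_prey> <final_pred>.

Answer: 16 both-alive 46 10

Derivation:
Step 1: prey: 46+13-13=46; pred: 10+4-4=10
Steps 2-15: state stable at prey=46, pred=10 (no change)
No extinction within 15 steps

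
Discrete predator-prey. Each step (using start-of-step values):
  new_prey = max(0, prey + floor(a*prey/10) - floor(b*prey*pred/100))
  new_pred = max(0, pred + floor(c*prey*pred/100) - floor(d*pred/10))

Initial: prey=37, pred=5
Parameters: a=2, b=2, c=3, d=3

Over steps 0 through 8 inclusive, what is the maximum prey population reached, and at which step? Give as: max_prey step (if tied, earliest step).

Step 1: prey: 37+7-3=41; pred: 5+5-1=9
Step 2: prey: 41+8-7=42; pred: 9+11-2=18
Step 3: prey: 42+8-15=35; pred: 18+22-5=35
Step 4: prey: 35+7-24=18; pred: 35+36-10=61
Step 5: prey: 18+3-21=0; pred: 61+32-18=75
Step 6: prey: 0+0-0=0; pred: 75+0-22=53
Step 7: prey: 0+0-0=0; pred: 53+0-15=38
Step 8: prey: 0+0-0=0; pred: 38+0-11=27
Max prey = 42 at step 2

Answer: 42 2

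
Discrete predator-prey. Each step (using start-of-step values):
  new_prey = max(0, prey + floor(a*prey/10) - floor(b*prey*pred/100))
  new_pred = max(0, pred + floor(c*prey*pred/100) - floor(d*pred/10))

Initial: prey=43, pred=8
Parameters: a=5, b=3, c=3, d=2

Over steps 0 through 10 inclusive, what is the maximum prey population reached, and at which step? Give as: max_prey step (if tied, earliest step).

Step 1: prey: 43+21-10=54; pred: 8+10-1=17
Step 2: prey: 54+27-27=54; pred: 17+27-3=41
Step 3: prey: 54+27-66=15; pred: 41+66-8=99
Step 4: prey: 15+7-44=0; pred: 99+44-19=124
Step 5: prey: 0+0-0=0; pred: 124+0-24=100
Step 6: prey: 0+0-0=0; pred: 100+0-20=80
Step 7: prey: 0+0-0=0; pred: 80+0-16=64
Step 8: prey: 0+0-0=0; pred: 64+0-12=52
Step 9: prey: 0+0-0=0; pred: 52+0-10=42
Step 10: prey: 0+0-0=0; pred: 42+0-8=34
Max prey = 54 at step 1

Answer: 54 1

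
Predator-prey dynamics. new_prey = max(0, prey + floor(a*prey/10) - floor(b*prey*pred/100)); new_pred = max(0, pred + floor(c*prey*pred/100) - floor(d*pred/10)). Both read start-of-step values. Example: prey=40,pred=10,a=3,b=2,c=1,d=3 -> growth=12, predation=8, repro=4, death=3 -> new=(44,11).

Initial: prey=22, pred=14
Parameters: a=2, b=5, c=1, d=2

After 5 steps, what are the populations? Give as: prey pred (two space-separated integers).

Answer: 2 8

Derivation:
Step 1: prey: 22+4-15=11; pred: 14+3-2=15
Step 2: prey: 11+2-8=5; pred: 15+1-3=13
Step 3: prey: 5+1-3=3; pred: 13+0-2=11
Step 4: prey: 3+0-1=2; pred: 11+0-2=9
Step 5: prey: 2+0-0=2; pred: 9+0-1=8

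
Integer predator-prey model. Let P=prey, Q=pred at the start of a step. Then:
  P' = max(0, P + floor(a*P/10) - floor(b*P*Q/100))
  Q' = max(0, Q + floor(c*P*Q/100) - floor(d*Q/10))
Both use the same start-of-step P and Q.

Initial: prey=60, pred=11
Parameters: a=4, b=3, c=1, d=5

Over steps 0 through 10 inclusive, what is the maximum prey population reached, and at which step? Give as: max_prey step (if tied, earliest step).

Step 1: prey: 60+24-19=65; pred: 11+6-5=12
Step 2: prey: 65+26-23=68; pred: 12+7-6=13
Step 3: prey: 68+27-26=69; pred: 13+8-6=15
Step 4: prey: 69+27-31=65; pred: 15+10-7=18
Step 5: prey: 65+26-35=56; pred: 18+11-9=20
Step 6: prey: 56+22-33=45; pred: 20+11-10=21
Step 7: prey: 45+18-28=35; pred: 21+9-10=20
Step 8: prey: 35+14-21=28; pred: 20+7-10=17
Step 9: prey: 28+11-14=25; pred: 17+4-8=13
Step 10: prey: 25+10-9=26; pred: 13+3-6=10
Max prey = 69 at step 3

Answer: 69 3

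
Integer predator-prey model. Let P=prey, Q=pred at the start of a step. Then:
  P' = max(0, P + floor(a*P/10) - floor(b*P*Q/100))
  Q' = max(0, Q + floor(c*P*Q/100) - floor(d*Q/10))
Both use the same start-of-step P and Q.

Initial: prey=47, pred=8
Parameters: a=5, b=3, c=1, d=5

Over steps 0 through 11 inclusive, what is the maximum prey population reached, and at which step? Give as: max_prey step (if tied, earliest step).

Step 1: prey: 47+23-11=59; pred: 8+3-4=7
Step 2: prey: 59+29-12=76; pred: 7+4-3=8
Step 3: prey: 76+38-18=96; pred: 8+6-4=10
Step 4: prey: 96+48-28=116; pred: 10+9-5=14
Step 5: prey: 116+58-48=126; pred: 14+16-7=23
Step 6: prey: 126+63-86=103; pred: 23+28-11=40
Step 7: prey: 103+51-123=31; pred: 40+41-20=61
Step 8: prey: 31+15-56=0; pred: 61+18-30=49
Step 9: prey: 0+0-0=0; pred: 49+0-24=25
Step 10: prey: 0+0-0=0; pred: 25+0-12=13
Step 11: prey: 0+0-0=0; pred: 13+0-6=7
Max prey = 126 at step 5

Answer: 126 5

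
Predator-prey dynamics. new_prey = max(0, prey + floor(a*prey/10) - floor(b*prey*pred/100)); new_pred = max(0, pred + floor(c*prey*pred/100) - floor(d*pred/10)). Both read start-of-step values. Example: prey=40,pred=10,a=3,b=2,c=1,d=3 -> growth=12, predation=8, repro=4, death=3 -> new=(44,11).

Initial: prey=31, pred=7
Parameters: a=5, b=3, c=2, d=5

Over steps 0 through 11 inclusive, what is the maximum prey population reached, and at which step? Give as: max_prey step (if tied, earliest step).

Step 1: prey: 31+15-6=40; pred: 7+4-3=8
Step 2: prey: 40+20-9=51; pred: 8+6-4=10
Step 3: prey: 51+25-15=61; pred: 10+10-5=15
Step 4: prey: 61+30-27=64; pred: 15+18-7=26
Step 5: prey: 64+32-49=47; pred: 26+33-13=46
Step 6: prey: 47+23-64=6; pred: 46+43-23=66
Step 7: prey: 6+3-11=0; pred: 66+7-33=40
Step 8: prey: 0+0-0=0; pred: 40+0-20=20
Step 9: prey: 0+0-0=0; pred: 20+0-10=10
Step 10: prey: 0+0-0=0; pred: 10+0-5=5
Step 11: prey: 0+0-0=0; pred: 5+0-2=3
Max prey = 64 at step 4

Answer: 64 4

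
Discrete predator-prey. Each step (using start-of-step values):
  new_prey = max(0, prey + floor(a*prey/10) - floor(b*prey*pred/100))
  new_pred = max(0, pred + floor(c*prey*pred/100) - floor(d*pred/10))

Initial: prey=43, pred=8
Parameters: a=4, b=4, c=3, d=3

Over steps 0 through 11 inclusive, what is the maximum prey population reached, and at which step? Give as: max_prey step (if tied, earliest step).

Answer: 47 1

Derivation:
Step 1: prey: 43+17-13=47; pred: 8+10-2=16
Step 2: prey: 47+18-30=35; pred: 16+22-4=34
Step 3: prey: 35+14-47=2; pred: 34+35-10=59
Step 4: prey: 2+0-4=0; pred: 59+3-17=45
Step 5: prey: 0+0-0=0; pred: 45+0-13=32
Step 6: prey: 0+0-0=0; pred: 32+0-9=23
Step 7: prey: 0+0-0=0; pred: 23+0-6=17
Step 8: prey: 0+0-0=0; pred: 17+0-5=12
Step 9: prey: 0+0-0=0; pred: 12+0-3=9
Step 10: prey: 0+0-0=0; pred: 9+0-2=7
Step 11: prey: 0+0-0=0; pred: 7+0-2=5
Max prey = 47 at step 1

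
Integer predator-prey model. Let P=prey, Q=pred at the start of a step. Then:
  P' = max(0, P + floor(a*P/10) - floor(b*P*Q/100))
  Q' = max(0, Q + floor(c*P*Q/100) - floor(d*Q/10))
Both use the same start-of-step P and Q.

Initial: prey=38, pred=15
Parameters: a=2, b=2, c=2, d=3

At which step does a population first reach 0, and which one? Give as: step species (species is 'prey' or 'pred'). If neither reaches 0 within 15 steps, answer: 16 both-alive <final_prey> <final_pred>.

Answer: 16 both-alive 2 3

Derivation:
Step 1: prey: 38+7-11=34; pred: 15+11-4=22
Step 2: prey: 34+6-14=26; pred: 22+14-6=30
Step 3: prey: 26+5-15=16; pred: 30+15-9=36
Step 4: prey: 16+3-11=8; pred: 36+11-10=37
Step 5: prey: 8+1-5=4; pred: 37+5-11=31
Step 6: prey: 4+0-2=2; pred: 31+2-9=24
Step 7: prey: 2+0-0=2; pred: 24+0-7=17
Step 8: prey: 2+0-0=2; pred: 17+0-5=12
Step 9: prey: 2+0-0=2; pred: 12+0-3=9
Step 10: prey: 2+0-0=2; pred: 9+0-2=7
Step 11: prey: 2+0-0=2; pred: 7+0-2=5
Step 12: prey: 2+0-0=2; pred: 5+0-1=4
Step 13: prey: 2+0-0=2; pred: 4+0-1=3
Step 14: prey: 2+0-0=2; pred: 3+0-0=3
Steps 15-15: state stable at prey=2, pred=3 (no change)
No extinction within 15 steps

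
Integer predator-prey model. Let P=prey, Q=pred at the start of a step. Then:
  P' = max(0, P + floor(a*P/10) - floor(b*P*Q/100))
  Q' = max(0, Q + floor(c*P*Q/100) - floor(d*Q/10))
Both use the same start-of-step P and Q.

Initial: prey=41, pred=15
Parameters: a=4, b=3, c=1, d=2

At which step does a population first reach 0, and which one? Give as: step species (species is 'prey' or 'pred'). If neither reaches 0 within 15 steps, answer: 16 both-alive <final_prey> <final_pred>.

Step 1: prey: 41+16-18=39; pred: 15+6-3=18
Step 2: prey: 39+15-21=33; pred: 18+7-3=22
Step 3: prey: 33+13-21=25; pred: 22+7-4=25
Step 4: prey: 25+10-18=17; pred: 25+6-5=26
Step 5: prey: 17+6-13=10; pred: 26+4-5=25
Step 6: prey: 10+4-7=7; pred: 25+2-5=22
Step 7: prey: 7+2-4=5; pred: 22+1-4=19
Step 8: prey: 5+2-2=5; pred: 19+0-3=16
Step 9: prey: 5+2-2=5; pred: 16+0-3=13
Step 10: prey: 5+2-1=6; pred: 13+0-2=11
Step 11: prey: 6+2-1=7; pred: 11+0-2=9
Step 12: prey: 7+2-1=8; pred: 9+0-1=8
Step 13: prey: 8+3-1=10; pred: 8+0-1=7
Step 14: prey: 10+4-2=12; pred: 7+0-1=6
Step 15: prey: 12+4-2=14; pred: 6+0-1=5
No extinction within 15 steps

Answer: 16 both-alive 14 5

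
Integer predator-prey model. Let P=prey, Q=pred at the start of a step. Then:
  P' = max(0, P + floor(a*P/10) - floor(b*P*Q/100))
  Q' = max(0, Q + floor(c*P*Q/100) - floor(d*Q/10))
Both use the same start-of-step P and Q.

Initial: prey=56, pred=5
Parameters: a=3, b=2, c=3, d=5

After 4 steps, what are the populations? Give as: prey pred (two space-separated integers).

Step 1: prey: 56+16-5=67; pred: 5+8-2=11
Step 2: prey: 67+20-14=73; pred: 11+22-5=28
Step 3: prey: 73+21-40=54; pred: 28+61-14=75
Step 4: prey: 54+16-81=0; pred: 75+121-37=159

Answer: 0 159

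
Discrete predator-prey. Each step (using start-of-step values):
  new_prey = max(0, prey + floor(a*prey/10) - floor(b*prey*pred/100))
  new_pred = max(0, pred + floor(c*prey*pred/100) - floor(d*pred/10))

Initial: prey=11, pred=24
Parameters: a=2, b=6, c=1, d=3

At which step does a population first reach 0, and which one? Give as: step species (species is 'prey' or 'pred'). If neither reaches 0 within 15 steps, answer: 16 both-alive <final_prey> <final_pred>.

Step 1: prey: 11+2-15=0; pred: 24+2-7=19
First extinction: prey at step 1

Answer: 1 prey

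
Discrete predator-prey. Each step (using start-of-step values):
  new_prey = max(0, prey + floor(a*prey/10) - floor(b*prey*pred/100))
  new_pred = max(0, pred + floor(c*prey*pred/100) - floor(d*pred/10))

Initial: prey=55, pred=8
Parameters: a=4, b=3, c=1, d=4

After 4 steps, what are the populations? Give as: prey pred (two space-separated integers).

Step 1: prey: 55+22-13=64; pred: 8+4-3=9
Step 2: prey: 64+25-17=72; pred: 9+5-3=11
Step 3: prey: 72+28-23=77; pred: 11+7-4=14
Step 4: prey: 77+30-32=75; pred: 14+10-5=19

Answer: 75 19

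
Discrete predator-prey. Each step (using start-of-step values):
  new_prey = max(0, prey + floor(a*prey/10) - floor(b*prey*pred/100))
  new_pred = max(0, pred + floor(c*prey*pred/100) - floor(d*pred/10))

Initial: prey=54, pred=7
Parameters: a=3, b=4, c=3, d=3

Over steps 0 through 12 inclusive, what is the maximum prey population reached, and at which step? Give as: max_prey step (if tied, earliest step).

Step 1: prey: 54+16-15=55; pred: 7+11-2=16
Step 2: prey: 55+16-35=36; pred: 16+26-4=38
Step 3: prey: 36+10-54=0; pred: 38+41-11=68
Step 4: prey: 0+0-0=0; pred: 68+0-20=48
Step 5: prey: 0+0-0=0; pred: 48+0-14=34
Step 6: prey: 0+0-0=0; pred: 34+0-10=24
Step 7: prey: 0+0-0=0; pred: 24+0-7=17
Step 8: prey: 0+0-0=0; pred: 17+0-5=12
Step 9: prey: 0+0-0=0; pred: 12+0-3=9
Step 10: prey: 0+0-0=0; pred: 9+0-2=7
Step 11: prey: 0+0-0=0; pred: 7+0-2=5
Step 12: prey: 0+0-0=0; pred: 5+0-1=4
Max prey = 55 at step 1

Answer: 55 1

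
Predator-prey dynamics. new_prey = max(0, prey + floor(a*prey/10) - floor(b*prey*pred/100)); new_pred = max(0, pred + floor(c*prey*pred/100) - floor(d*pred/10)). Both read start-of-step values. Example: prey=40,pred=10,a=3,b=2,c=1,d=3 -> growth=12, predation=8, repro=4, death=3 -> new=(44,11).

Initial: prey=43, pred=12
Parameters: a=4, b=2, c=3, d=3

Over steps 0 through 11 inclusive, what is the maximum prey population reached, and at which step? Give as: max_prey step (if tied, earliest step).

Step 1: prey: 43+17-10=50; pred: 12+15-3=24
Step 2: prey: 50+20-24=46; pred: 24+36-7=53
Step 3: prey: 46+18-48=16; pred: 53+73-15=111
Step 4: prey: 16+6-35=0; pred: 111+53-33=131
Step 5: prey: 0+0-0=0; pred: 131+0-39=92
Step 6: prey: 0+0-0=0; pred: 92+0-27=65
Step 7: prey: 0+0-0=0; pred: 65+0-19=46
Step 8: prey: 0+0-0=0; pred: 46+0-13=33
Step 9: prey: 0+0-0=0; pred: 33+0-9=24
Step 10: prey: 0+0-0=0; pred: 24+0-7=17
Step 11: prey: 0+0-0=0; pred: 17+0-5=12
Max prey = 50 at step 1

Answer: 50 1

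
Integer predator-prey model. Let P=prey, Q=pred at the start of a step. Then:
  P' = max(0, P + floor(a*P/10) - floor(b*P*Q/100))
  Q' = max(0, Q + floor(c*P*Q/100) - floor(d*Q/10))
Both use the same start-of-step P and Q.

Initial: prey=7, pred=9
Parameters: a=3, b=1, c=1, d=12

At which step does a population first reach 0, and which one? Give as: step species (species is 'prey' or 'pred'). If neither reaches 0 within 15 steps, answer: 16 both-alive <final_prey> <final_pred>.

Step 1: prey: 7+2-0=9; pred: 9+0-10=0
First extinction: pred at step 1

Answer: 1 pred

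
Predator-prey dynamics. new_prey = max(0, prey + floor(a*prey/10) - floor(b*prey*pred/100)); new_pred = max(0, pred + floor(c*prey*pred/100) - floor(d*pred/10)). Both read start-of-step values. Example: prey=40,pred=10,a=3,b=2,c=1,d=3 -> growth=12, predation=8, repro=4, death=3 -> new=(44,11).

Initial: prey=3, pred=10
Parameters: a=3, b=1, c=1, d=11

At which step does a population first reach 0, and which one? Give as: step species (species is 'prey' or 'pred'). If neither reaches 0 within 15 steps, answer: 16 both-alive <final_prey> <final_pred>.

Answer: 1 pred

Derivation:
Step 1: prey: 3+0-0=3; pred: 10+0-11=0
First extinction: pred at step 1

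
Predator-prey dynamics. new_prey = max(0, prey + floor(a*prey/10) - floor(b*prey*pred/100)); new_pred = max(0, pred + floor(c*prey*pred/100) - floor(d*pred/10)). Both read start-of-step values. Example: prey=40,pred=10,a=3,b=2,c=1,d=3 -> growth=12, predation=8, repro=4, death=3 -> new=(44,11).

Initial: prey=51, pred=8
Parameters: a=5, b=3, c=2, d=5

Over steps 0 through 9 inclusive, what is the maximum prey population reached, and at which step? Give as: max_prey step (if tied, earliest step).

Step 1: prey: 51+25-12=64; pred: 8+8-4=12
Step 2: prey: 64+32-23=73; pred: 12+15-6=21
Step 3: prey: 73+36-45=64; pred: 21+30-10=41
Step 4: prey: 64+32-78=18; pred: 41+52-20=73
Step 5: prey: 18+9-39=0; pred: 73+26-36=63
Step 6: prey: 0+0-0=0; pred: 63+0-31=32
Step 7: prey: 0+0-0=0; pred: 32+0-16=16
Step 8: prey: 0+0-0=0; pred: 16+0-8=8
Step 9: prey: 0+0-0=0; pred: 8+0-4=4
Max prey = 73 at step 2

Answer: 73 2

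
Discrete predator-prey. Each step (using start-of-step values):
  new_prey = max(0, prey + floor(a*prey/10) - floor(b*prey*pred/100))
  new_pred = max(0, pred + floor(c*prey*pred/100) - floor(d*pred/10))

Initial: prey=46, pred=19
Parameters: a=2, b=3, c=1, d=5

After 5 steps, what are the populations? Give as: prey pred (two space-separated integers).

Step 1: prey: 46+9-26=29; pred: 19+8-9=18
Step 2: prey: 29+5-15=19; pred: 18+5-9=14
Step 3: prey: 19+3-7=15; pred: 14+2-7=9
Step 4: prey: 15+3-4=14; pred: 9+1-4=6
Step 5: prey: 14+2-2=14; pred: 6+0-3=3

Answer: 14 3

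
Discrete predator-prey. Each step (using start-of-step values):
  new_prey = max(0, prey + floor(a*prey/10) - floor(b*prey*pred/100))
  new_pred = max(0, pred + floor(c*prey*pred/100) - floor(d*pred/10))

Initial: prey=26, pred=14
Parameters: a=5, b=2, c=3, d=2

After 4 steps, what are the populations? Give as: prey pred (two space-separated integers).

Answer: 2 110

Derivation:
Step 1: prey: 26+13-7=32; pred: 14+10-2=22
Step 2: prey: 32+16-14=34; pred: 22+21-4=39
Step 3: prey: 34+17-26=25; pred: 39+39-7=71
Step 4: prey: 25+12-35=2; pred: 71+53-14=110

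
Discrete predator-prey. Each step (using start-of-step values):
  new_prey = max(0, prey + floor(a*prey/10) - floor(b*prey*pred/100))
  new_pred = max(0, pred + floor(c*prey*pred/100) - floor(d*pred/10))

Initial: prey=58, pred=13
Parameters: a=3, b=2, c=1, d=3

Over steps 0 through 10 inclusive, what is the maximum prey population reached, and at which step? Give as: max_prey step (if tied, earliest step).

Step 1: prey: 58+17-15=60; pred: 13+7-3=17
Step 2: prey: 60+18-20=58; pred: 17+10-5=22
Step 3: prey: 58+17-25=50; pred: 22+12-6=28
Step 4: prey: 50+15-28=37; pred: 28+14-8=34
Step 5: prey: 37+11-25=23; pred: 34+12-10=36
Step 6: prey: 23+6-16=13; pred: 36+8-10=34
Step 7: prey: 13+3-8=8; pred: 34+4-10=28
Step 8: prey: 8+2-4=6; pred: 28+2-8=22
Step 9: prey: 6+1-2=5; pred: 22+1-6=17
Step 10: prey: 5+1-1=5; pred: 17+0-5=12
Max prey = 60 at step 1

Answer: 60 1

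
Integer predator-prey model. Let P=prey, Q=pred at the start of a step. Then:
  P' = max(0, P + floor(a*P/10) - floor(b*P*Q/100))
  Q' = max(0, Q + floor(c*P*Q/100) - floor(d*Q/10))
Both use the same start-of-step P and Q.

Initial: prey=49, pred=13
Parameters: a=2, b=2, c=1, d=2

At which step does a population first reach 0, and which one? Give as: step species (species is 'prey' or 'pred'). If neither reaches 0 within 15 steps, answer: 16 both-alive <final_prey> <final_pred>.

Step 1: prey: 49+9-12=46; pred: 13+6-2=17
Step 2: prey: 46+9-15=40; pred: 17+7-3=21
Step 3: prey: 40+8-16=32; pred: 21+8-4=25
Step 4: prey: 32+6-16=22; pred: 25+8-5=28
Step 5: prey: 22+4-12=14; pred: 28+6-5=29
Step 6: prey: 14+2-8=8; pred: 29+4-5=28
Step 7: prey: 8+1-4=5; pred: 28+2-5=25
Step 8: prey: 5+1-2=4; pred: 25+1-5=21
Step 9: prey: 4+0-1=3; pred: 21+0-4=17
Step 10: prey: 3+0-1=2; pred: 17+0-3=14
Step 11: prey: 2+0-0=2; pred: 14+0-2=12
Step 12: prey: 2+0-0=2; pred: 12+0-2=10
Step 13: prey: 2+0-0=2; pred: 10+0-2=8
Step 14: prey: 2+0-0=2; pred: 8+0-1=7
Step 15: prey: 2+0-0=2; pred: 7+0-1=6
No extinction within 15 steps

Answer: 16 both-alive 2 6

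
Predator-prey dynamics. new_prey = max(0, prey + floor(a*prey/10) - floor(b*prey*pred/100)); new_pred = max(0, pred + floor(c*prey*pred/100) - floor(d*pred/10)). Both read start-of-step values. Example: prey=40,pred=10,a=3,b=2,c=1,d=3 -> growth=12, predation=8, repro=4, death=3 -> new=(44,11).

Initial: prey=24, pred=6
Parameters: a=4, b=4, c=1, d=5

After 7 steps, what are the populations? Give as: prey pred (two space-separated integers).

Answer: 119 5

Derivation:
Step 1: prey: 24+9-5=28; pred: 6+1-3=4
Step 2: prey: 28+11-4=35; pred: 4+1-2=3
Step 3: prey: 35+14-4=45; pred: 3+1-1=3
Step 4: prey: 45+18-5=58; pred: 3+1-1=3
Step 5: prey: 58+23-6=75; pred: 3+1-1=3
Step 6: prey: 75+30-9=96; pred: 3+2-1=4
Step 7: prey: 96+38-15=119; pred: 4+3-2=5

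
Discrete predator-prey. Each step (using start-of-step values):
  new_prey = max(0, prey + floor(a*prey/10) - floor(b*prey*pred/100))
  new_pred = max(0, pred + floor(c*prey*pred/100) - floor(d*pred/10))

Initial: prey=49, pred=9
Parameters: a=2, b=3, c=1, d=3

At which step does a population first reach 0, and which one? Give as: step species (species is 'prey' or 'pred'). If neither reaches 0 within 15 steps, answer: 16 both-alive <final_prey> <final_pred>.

Answer: 16 both-alive 17 3

Derivation:
Step 1: prey: 49+9-13=45; pred: 9+4-2=11
Step 2: prey: 45+9-14=40; pred: 11+4-3=12
Step 3: prey: 40+8-14=34; pred: 12+4-3=13
Step 4: prey: 34+6-13=27; pred: 13+4-3=14
Step 5: prey: 27+5-11=21; pred: 14+3-4=13
Step 6: prey: 21+4-8=17; pred: 13+2-3=12
Step 7: prey: 17+3-6=14; pred: 12+2-3=11
Step 8: prey: 14+2-4=12; pred: 11+1-3=9
Step 9: prey: 12+2-3=11; pred: 9+1-2=8
Step 10: prey: 11+2-2=11; pred: 8+0-2=6
Step 11: prey: 11+2-1=12; pred: 6+0-1=5
Step 12: prey: 12+2-1=13; pred: 5+0-1=4
Step 13: prey: 13+2-1=14; pred: 4+0-1=3
Step 14: prey: 14+2-1=15; pred: 3+0-0=3
Step 15: prey: 15+3-1=17; pred: 3+0-0=3
No extinction within 15 steps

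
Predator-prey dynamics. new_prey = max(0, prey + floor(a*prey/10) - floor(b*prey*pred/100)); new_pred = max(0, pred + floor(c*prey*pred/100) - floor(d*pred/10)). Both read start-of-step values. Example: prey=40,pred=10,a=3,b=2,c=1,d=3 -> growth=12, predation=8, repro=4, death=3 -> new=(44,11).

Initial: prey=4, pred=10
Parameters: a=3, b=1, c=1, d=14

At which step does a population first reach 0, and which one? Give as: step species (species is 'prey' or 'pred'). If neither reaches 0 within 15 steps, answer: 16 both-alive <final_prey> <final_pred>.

Step 1: prey: 4+1-0=5; pred: 10+0-14=0
First extinction: pred at step 1

Answer: 1 pred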